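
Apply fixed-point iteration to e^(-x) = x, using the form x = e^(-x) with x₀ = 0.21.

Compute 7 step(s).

Equation: e^(-x) = x
Fixed-point form: x = e^(-x)
x₀ = 0.21

x_1 = g(0.210000) = 0.810584
x_2 = g(0.810584) = 0.444598
x_3 = g(0.444598) = 0.641082
x_4 = g(0.641082) = 0.526722
x_5 = g(0.526722) = 0.590537
x_6 = g(0.590537) = 0.554029
x_7 = g(0.554029) = 0.574630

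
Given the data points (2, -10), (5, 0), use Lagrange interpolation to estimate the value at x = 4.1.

Lagrange interpolation formula:
P(x) = Σ yᵢ × Lᵢ(x)
where Lᵢ(x) = Π_{j≠i} (x - xⱼ)/(xᵢ - xⱼ)

L_0(4.1) = (4.1 - 5)/(2 - 5) = 0.300000
L_1(4.1) = (4.1 - 2)/(5 - 2) = 0.700000

P(4.1) = (-10)×L_0(4.1) + 0×L_1(4.1)
P(4.1) = -3.000000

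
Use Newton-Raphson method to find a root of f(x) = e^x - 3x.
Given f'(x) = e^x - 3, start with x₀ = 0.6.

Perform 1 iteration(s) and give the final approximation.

f(x) = e^x - 3x
f'(x) = e^x - 3
x₀ = 0.6

Newton-Raphson formula: x_{n+1} = x_n - f(x_n)/f'(x_n)

Iteration 1:
  f(0.600000) = 0.022119
  f'(0.600000) = -1.177881
  x_1 = 0.600000 - 0.022119/(-1.177881) = 0.618778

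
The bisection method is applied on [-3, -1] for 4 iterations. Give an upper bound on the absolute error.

Bisection error bound: |error| ≤ (b-a)/2^n
|error| ≤ (-1 - (-3))/2^4 = 2/2^4
|error| ≤ 0.1250000000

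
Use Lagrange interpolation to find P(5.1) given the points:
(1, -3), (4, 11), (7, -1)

Lagrange interpolation formula:
P(x) = Σ yᵢ × Lᵢ(x)
where Lᵢ(x) = Π_{j≠i} (x - xⱼ)/(xᵢ - xⱼ)

L_0(5.1) = (5.1 - 4)/(1 - 4) × (5.1 - 7)/(1 - 7) = -0.116111
L_1(5.1) = (5.1 - 1)/(4 - 1) × (5.1 - 7)/(4 - 7) = 0.865556
L_2(5.1) = (5.1 - 1)/(7 - 1) × (5.1 - 4)/(7 - 4) = 0.250556

P(5.1) = (-3)×L_0(5.1) + 11×L_1(5.1) + (-1)×L_2(5.1)
P(5.1) = 9.618889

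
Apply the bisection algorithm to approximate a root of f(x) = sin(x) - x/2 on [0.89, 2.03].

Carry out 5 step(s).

f(x) = sin(x) - x/2
Initial interval: [0.89, 2.03]

Iteration 1:
  c_1 = (0.890000 + 2.030000)/2 = 1.460000
  f(c_1) = f(1.460000) = 0.263868
  f(a) × f(c) ≥ 0, new interval: [1.460000, 2.030000]
Iteration 2:
  c_2 = (1.460000 + 2.030000)/2 = 1.745000
  f(c_2) = f(1.745000) = 0.112365
  f(a) × f(c) ≥ 0, new interval: [1.745000, 2.030000]
Iteration 3:
  c_3 = (1.745000 + 2.030000)/2 = 1.887500
  f(c_3) = f(1.887500) = 0.006517
  f(a) × f(c) ≥ 0, new interval: [1.887500, 2.030000]
Iteration 4:
  c_4 = (1.887500 + 2.030000)/2 = 1.958750
  f(c_4) = f(1.958750) = -0.053690
  f(a) × f(c) < 0, new interval: [1.887500, 1.958750]
Iteration 5:
  c_5 = (1.887500 + 1.958750)/2 = 1.923125
  f(c_5) = f(1.923125) = -0.022991
  f(a) × f(c) < 0, new interval: [1.887500, 1.923125]

After 5 iteration(s), the approximation is c_5 = 1.923125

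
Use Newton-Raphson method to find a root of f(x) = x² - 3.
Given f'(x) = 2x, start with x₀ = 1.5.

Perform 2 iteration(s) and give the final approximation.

f(x) = x² - 3
f'(x) = 2x
x₀ = 1.5

Newton-Raphson formula: x_{n+1} = x_n - f(x_n)/f'(x_n)

Iteration 1:
  f(1.500000) = -0.750000
  f'(1.500000) = 3.000000
  x_1 = 1.500000 - (-0.750000)/3.000000 = 1.750000
Iteration 2:
  f(1.750000) = 0.062500
  f'(1.750000) = 3.500000
  x_2 = 1.750000 - 0.062500/3.500000 = 1.732143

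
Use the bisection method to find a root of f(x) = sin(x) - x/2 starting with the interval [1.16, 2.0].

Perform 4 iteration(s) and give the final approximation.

f(x) = sin(x) - x/2
Initial interval: [1.16, 2.0]

Iteration 1:
  c_1 = (1.160000 + 2.000000)/2 = 1.580000
  f(c_1) = f(1.580000) = 0.209958
  f(a) × f(c) ≥ 0, new interval: [1.580000, 2.000000]
Iteration 2:
  c_2 = (1.580000 + 2.000000)/2 = 1.790000
  f(c_2) = f(1.790000) = 0.081071
  f(a) × f(c) ≥ 0, new interval: [1.790000, 2.000000]
Iteration 3:
  c_3 = (1.790000 + 2.000000)/2 = 1.895000
  f(c_3) = f(1.895000) = 0.000405
  f(a) × f(c) ≥ 0, new interval: [1.895000, 2.000000]
Iteration 4:
  c_4 = (1.895000 + 2.000000)/2 = 1.947500
  f(c_4) = f(1.947500) = -0.043868
  f(a) × f(c) < 0, new interval: [1.895000, 1.947500]

After 4 iteration(s), the approximation is c_4 = 1.947500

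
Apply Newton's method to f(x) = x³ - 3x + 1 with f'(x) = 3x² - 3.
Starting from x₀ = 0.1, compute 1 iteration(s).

f(x) = x³ - 3x + 1
f'(x) = 3x² - 3
x₀ = 0.1

Newton-Raphson formula: x_{n+1} = x_n - f(x_n)/f'(x_n)

Iteration 1:
  f(0.100000) = 0.701000
  f'(0.100000) = -2.970000
  x_1 = 0.100000 - 0.701000/(-2.970000) = 0.336027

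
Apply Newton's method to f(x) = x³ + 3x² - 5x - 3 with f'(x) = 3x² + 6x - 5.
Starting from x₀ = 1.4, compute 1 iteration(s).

f(x) = x³ + 3x² - 5x - 3
f'(x) = 3x² + 6x - 5
x₀ = 1.4

Newton-Raphson formula: x_{n+1} = x_n - f(x_n)/f'(x_n)

Iteration 1:
  f(1.400000) = -1.376000
  f'(1.400000) = 9.280000
  x_1 = 1.400000 - (-1.376000)/9.280000 = 1.548276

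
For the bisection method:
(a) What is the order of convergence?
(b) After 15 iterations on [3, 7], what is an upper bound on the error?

(a) Bisection has linear (order 1) convergence; the error is halved each step.

(b) Error bound = (b-a)/2^n = (7 - 3)/2^{15}
    = 4/2^{15}

(a) 1 (linear); (b) error ≤ 1.22e-04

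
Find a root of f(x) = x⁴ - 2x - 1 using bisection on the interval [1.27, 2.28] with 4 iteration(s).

f(x) = x⁴ - 2x - 1
Initial interval: [1.27, 2.28]

Iteration 1:
  c_1 = (1.270000 + 2.280000)/2 = 1.775000
  f(c_1) = f(1.775000) = 5.376438
  f(a) × f(c) < 0, new interval: [1.270000, 1.775000]
Iteration 2:
  c_2 = (1.270000 + 1.775000)/2 = 1.522500
  f(c_2) = f(1.522500) = 1.328153
  f(a) × f(c) < 0, new interval: [1.270000, 1.522500]
Iteration 3:
  c_3 = (1.270000 + 1.522500)/2 = 1.396250
  f(c_3) = f(1.396250) = 0.008105
  f(a) × f(c) < 0, new interval: [1.270000, 1.396250]
Iteration 4:
  c_4 = (1.270000 + 1.396250)/2 = 1.333125
  f(c_4) = f(1.333125) = -0.507731
  f(a) × f(c) ≥ 0, new interval: [1.333125, 1.396250]

After 4 iteration(s), the approximation is c_4 = 1.333125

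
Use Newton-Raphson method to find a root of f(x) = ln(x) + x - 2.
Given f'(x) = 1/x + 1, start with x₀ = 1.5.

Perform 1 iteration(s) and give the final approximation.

f(x) = ln(x) + x - 2
f'(x) = 1/x + 1
x₀ = 1.5

Newton-Raphson formula: x_{n+1} = x_n - f(x_n)/f'(x_n)

Iteration 1:
  f(1.500000) = -0.094535
  f'(1.500000) = 1.666667
  x_1 = 1.500000 - (-0.094535)/1.666667 = 1.556721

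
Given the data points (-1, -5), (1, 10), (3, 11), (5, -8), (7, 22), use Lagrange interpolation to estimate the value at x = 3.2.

Lagrange interpolation formula:
P(x) = Σ yᵢ × Lᵢ(x)
where Lᵢ(x) = Π_{j≠i} (x - xⱼ)/(xᵢ - xⱼ)

L_0(3.2) = (3.2 - 1)/(-1 - 1) × (3.2 - 3)/(-1 - 3) × (3.2 - 5)/(-1 - 5) × (3.2 - 7)/(-1 - 7) = 0.007838
L_1(3.2) = (3.2 - (-1))/(1 - (-1)) × (3.2 - 3)/(1 - 3) × (3.2 - 5)/(1 - 5) × (3.2 - 7)/(1 - 7) = -0.059850
L_2(3.2) = (3.2 - (-1))/(3 - (-1)) × (3.2 - 1)/(3 - 1) × (3.2 - 5)/(3 - 5) × (3.2 - 7)/(3 - 7) = 0.987525
L_3(3.2) = (3.2 - (-1))/(5 - (-1)) × (3.2 - 1)/(5 - 1) × (3.2 - 3)/(5 - 3) × (3.2 - 7)/(5 - 7) = 0.073150
L_4(3.2) = (3.2 - (-1))/(7 - (-1)) × (3.2 - 1)/(7 - 1) × (3.2 - 3)/(7 - 3) × (3.2 - 5)/(7 - 5) = -0.008663

P(3.2) = (-5)×L_0(3.2) + 10×L_1(3.2) + 11×L_2(3.2) + (-8)×L_3(3.2) + 22×L_4(3.2)
P(3.2) = 9.449312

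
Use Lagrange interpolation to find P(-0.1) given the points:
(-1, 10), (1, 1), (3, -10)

Lagrange interpolation formula:
P(x) = Σ yᵢ × Lᵢ(x)
where Lᵢ(x) = Π_{j≠i} (x - xⱼ)/(xᵢ - xⱼ)

L_0(-0.1) = (-0.1 - 1)/(-1 - 1) × (-0.1 - 3)/(-1 - 3) = 0.426250
L_1(-0.1) = (-0.1 - (-1))/(1 - (-1)) × (-0.1 - 3)/(1 - 3) = 0.697500
L_2(-0.1) = (-0.1 - (-1))/(3 - (-1)) × (-0.1 - 1)/(3 - 1) = -0.123750

P(-0.1) = 10×L_0(-0.1) + 1×L_1(-0.1) + (-10)×L_2(-0.1)
P(-0.1) = 6.197500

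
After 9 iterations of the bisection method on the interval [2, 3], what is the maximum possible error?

Bisection error bound: |error| ≤ (b-a)/2^n
|error| ≤ (3 - 2)/2^9 = 1/2^9
|error| ≤ 0.0019531250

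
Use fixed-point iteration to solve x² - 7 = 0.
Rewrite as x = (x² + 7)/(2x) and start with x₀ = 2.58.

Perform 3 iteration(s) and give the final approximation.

Equation: x² - 7 = 0
Fixed-point form: x = (x² + 7)/(2x)
x₀ = 2.58

x_1 = g(2.580000) = 2.646589
x_2 = g(2.646589) = 2.645751
x_3 = g(2.645751) = 2.645751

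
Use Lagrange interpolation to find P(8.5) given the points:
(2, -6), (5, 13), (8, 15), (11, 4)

Lagrange interpolation formula:
P(x) = Σ yᵢ × Lᵢ(x)
where Lᵢ(x) = Π_{j≠i} (x - xⱼ)/(xᵢ - xⱼ)

L_0(8.5) = (8.5 - 5)/(2 - 5) × (8.5 - 8)/(2 - 8) × (8.5 - 11)/(2 - 11) = 0.027006
L_1(8.5) = (8.5 - 2)/(5 - 2) × (8.5 - 8)/(5 - 8) × (8.5 - 11)/(5 - 11) = -0.150463
L_2(8.5) = (8.5 - 2)/(8 - 2) × (8.5 - 5)/(8 - 5) × (8.5 - 11)/(8 - 11) = 1.053241
L_3(8.5) = (8.5 - 2)/(11 - 2) × (8.5 - 5)/(11 - 5) × (8.5 - 8)/(11 - 8) = 0.070216

P(8.5) = (-6)×L_0(8.5) + 13×L_1(8.5) + 15×L_2(8.5) + 4×L_3(8.5)
P(8.5) = 13.961420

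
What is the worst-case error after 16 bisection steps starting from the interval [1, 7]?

Bisection error bound: |error| ≤ (b-a)/2^n
|error| ≤ (7 - 1)/2^16 = 6/2^16
|error| ≤ 0.0000915527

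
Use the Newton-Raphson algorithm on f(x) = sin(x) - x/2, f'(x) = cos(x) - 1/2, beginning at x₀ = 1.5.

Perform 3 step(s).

f(x) = sin(x) - x/2
f'(x) = cos(x) - 1/2
x₀ = 1.5

Newton-Raphson formula: x_{n+1} = x_n - f(x_n)/f'(x_n)

Iteration 1:
  f(1.500000) = 0.247495
  f'(1.500000) = -0.429263
  x_1 = 1.500000 - 0.247495/(-0.429263) = 2.076558
Iteration 2:
  f(2.076558) = -0.163473
  f'(2.076558) = -0.984474
  x_2 = 2.076558 - (-0.163473)/(-0.984474) = 1.910507
Iteration 3:
  f(1.910507) = -0.012402
  f'(1.910507) = -0.833214
  x_3 = 1.910507 - (-0.012402)/(-0.833214) = 1.895622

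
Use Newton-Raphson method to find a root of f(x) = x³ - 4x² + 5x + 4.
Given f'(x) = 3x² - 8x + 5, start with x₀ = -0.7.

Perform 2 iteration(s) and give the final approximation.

f(x) = x³ - 4x² + 5x + 4
f'(x) = 3x² - 8x + 5
x₀ = -0.7

Newton-Raphson formula: x_{n+1} = x_n - f(x_n)/f'(x_n)

Iteration 1:
  f(-0.700000) = -1.803000
  f'(-0.700000) = 12.070000
  x_1 = -0.700000 - (-1.803000)/12.070000 = -0.550621
Iteration 2:
  f(-0.550621) = -0.132782
  f'(-0.550621) = 10.314523
  x_2 = -0.550621 - (-0.132782)/10.314523 = -0.537748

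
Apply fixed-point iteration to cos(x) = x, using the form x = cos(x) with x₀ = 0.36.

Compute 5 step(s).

Equation: cos(x) = x
Fixed-point form: x = cos(x)
x₀ = 0.36

x_1 = g(0.360000) = 0.935897
x_2 = g(0.935897) = 0.593097
x_3 = g(0.593097) = 0.829214
x_4 = g(0.829214) = 0.675456
x_5 = g(0.675456) = 0.780422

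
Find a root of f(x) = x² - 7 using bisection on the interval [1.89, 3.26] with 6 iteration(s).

f(x) = x² - 7
Initial interval: [1.89, 3.26]

Iteration 1:
  c_1 = (1.890000 + 3.260000)/2 = 2.575000
  f(c_1) = f(2.575000) = -0.369375
  f(a) × f(c) ≥ 0, new interval: [2.575000, 3.260000]
Iteration 2:
  c_2 = (2.575000 + 3.260000)/2 = 2.917500
  f(c_2) = f(2.917500) = 1.511806
  f(a) × f(c) < 0, new interval: [2.575000, 2.917500]
Iteration 3:
  c_3 = (2.575000 + 2.917500)/2 = 2.746250
  f(c_3) = f(2.746250) = 0.541889
  f(a) × f(c) < 0, new interval: [2.575000, 2.746250]
Iteration 4:
  c_4 = (2.575000 + 2.746250)/2 = 2.660625
  f(c_4) = f(2.660625) = 0.078925
  f(a) × f(c) < 0, new interval: [2.575000, 2.660625]
Iteration 5:
  c_5 = (2.575000 + 2.660625)/2 = 2.617812
  f(c_5) = f(2.617812) = -0.147058
  f(a) × f(c) ≥ 0, new interval: [2.617812, 2.660625]
Iteration 6:
  c_6 = (2.617812 + 2.660625)/2 = 2.639219
  f(c_6) = f(2.639219) = -0.034524
  f(a) × f(c) ≥ 0, new interval: [2.639219, 2.660625]

After 6 iteration(s), the approximation is c_6 = 2.639219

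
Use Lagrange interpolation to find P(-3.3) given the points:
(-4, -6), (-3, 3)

Lagrange interpolation formula:
P(x) = Σ yᵢ × Lᵢ(x)
where Lᵢ(x) = Π_{j≠i} (x - xⱼ)/(xᵢ - xⱼ)

L_0(-3.3) = (-3.3 - (-3))/(-4 - (-3)) = 0.300000
L_1(-3.3) = (-3.3 - (-4))/(-3 - (-4)) = 0.700000

P(-3.3) = (-6)×L_0(-3.3) + 3×L_1(-3.3)
P(-3.3) = 0.300000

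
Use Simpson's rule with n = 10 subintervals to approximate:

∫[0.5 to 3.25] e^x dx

f(x) = e^x
a = 0.5, b = 3.25, n = 10
h = (b - a)/n = 0.275000

Simpson's rule: (h/3)[f(x₀) + 4f(x₁) + 2f(x₂) + ... + f(xₙ)]

x_0 = 0.5000, f(x_0) = 1.648721, coefficient = 1
x_1 = 0.7750, f(x_1) = 2.170592, coefficient = 4
x_2 = 1.0500, f(x_2) = 2.857651, coefficient = 2
x_3 = 1.3250, f(x_3) = 3.762185, coefficient = 4
x_4 = 1.6000, f(x_4) = 4.953032, coefficient = 2
x_5 = 1.8750, f(x_5) = 6.520819, coefficient = 4
x_6 = 2.1500, f(x_6) = 8.584858, coefficient = 2
x_7 = 2.4250, f(x_7) = 11.302229, coefficient = 4
x_8 = 2.7000, f(x_8) = 14.879732, coefficient = 2
x_9 = 2.9750, f(x_9) = 19.589623, coefficient = 4
x_10 = 3.2500, f(x_10) = 25.790340, coefficient = 1

I ≈ (0.275000/3) × 263.371406 = 24.142379
Exact value: 24.141619
Error: 0.000760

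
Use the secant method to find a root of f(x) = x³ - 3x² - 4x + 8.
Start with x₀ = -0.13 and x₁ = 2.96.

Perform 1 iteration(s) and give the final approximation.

f(x) = x³ - 3x² - 4x + 8
x₀ = -0.13, x₁ = 2.96

Secant formula: x_{n+1} = x_n - f(x_n)(x_n - x_{n-1})/(f(x_n) - f(x_{n-1}))

Iteration 1:
  f(-0.130000) = 8.467103
  f(2.960000) = -4.190464
  x_2 = 2.960000 - (-4.190464)×(2.960000 - (-0.130000))/(-4.190464 - 8.467103)
       = 1.937012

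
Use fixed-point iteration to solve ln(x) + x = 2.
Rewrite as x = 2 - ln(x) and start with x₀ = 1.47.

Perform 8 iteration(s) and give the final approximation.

Equation: ln(x) + x = 2
Fixed-point form: x = 2 - ln(x)
x₀ = 1.47

x_1 = g(1.470000) = 1.614738
x_2 = g(1.614738) = 1.520828
x_3 = g(1.520828) = 1.580745
x_4 = g(1.580745) = 1.542104
x_5 = g(1.542104) = 1.566853
x_6 = g(1.566853) = 1.550931
x_7 = g(1.550931) = 1.561145
x_8 = g(1.561145) = 1.554581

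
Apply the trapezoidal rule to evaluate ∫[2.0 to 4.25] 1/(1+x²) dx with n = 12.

f(x) = 1/(1+x²)
a = 2.0, b = 4.25, n = 12
h = (b - a)/n = 0.187500

Trapezoidal rule: (h/2)[f(x₀) + 2f(x₁) + 2f(x₂) + ... + f(xₙ)]

x_0 = 2.0000, f(x_0) = 0.200000, coefficient = 1
x_1 = 2.1875, f(x_1) = 0.172856, coefficient = 2
x_2 = 2.3750, f(x_2) = 0.150588, coefficient = 2
x_3 = 2.5625, f(x_3) = 0.132163, coefficient = 2
x_4 = 2.7500, f(x_4) = 0.116788, coefficient = 2
x_5 = 2.9375, f(x_5) = 0.103854, coefficient = 2
x_6 = 3.1250, f(x_6) = 0.092888, coefficient = 2
x_7 = 3.3125, f(x_7) = 0.083524, coefficient = 2
x_8 = 3.5000, f(x_8) = 0.075472, coefficient = 2
x_9 = 3.6875, f(x_9) = 0.068504, coefficient = 2
x_10 = 3.8750, f(x_10) = 0.062439, coefficient = 2
x_11 = 4.0625, f(x_11) = 0.057130, coefficient = 2
x_12 = 4.2500, f(x_12) = 0.052459, coefficient = 1

I ≈ (0.187500/2) × 2.484872 = 0.232957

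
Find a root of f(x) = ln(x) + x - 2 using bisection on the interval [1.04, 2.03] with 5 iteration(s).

f(x) = ln(x) + x - 2
Initial interval: [1.04, 2.03]

Iteration 1:
  c_1 = (1.040000 + 2.030000)/2 = 1.535000
  f(c_1) = f(1.535000) = -0.036470
  f(a) × f(c) ≥ 0, new interval: [1.535000, 2.030000]
Iteration 2:
  c_2 = (1.535000 + 2.030000)/2 = 1.782500
  f(c_2) = f(1.782500) = 0.360517
  f(a) × f(c) < 0, new interval: [1.535000, 1.782500]
Iteration 3:
  c_3 = (1.535000 + 1.782500)/2 = 1.658750
  f(c_3) = f(1.658750) = 0.164814
  f(a) × f(c) < 0, new interval: [1.535000, 1.658750]
Iteration 4:
  c_4 = (1.535000 + 1.658750)/2 = 1.596875
  f(c_4) = f(1.596875) = 0.064924
  f(a) × f(c) < 0, new interval: [1.535000, 1.596875]
Iteration 5:
  c_5 = (1.535000 + 1.596875)/2 = 1.565937
  f(c_5) = f(1.565937) = 0.014422
  f(a) × f(c) < 0, new interval: [1.535000, 1.565937]

After 5 iteration(s), the approximation is c_5 = 1.565937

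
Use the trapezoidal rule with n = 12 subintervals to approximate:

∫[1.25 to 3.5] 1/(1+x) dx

f(x) = 1/(1+x)
a = 1.25, b = 3.5, n = 12
h = (b - a)/n = 0.187500

Trapezoidal rule: (h/2)[f(x₀) + 2f(x₁) + 2f(x₂) + ... + f(xₙ)]

x_0 = 1.2500, f(x_0) = 0.444444, coefficient = 1
x_1 = 1.4375, f(x_1) = 0.410256, coefficient = 2
x_2 = 1.6250, f(x_2) = 0.380952, coefficient = 2
x_3 = 1.8125, f(x_3) = 0.355556, coefficient = 2
x_4 = 2.0000, f(x_4) = 0.333333, coefficient = 2
x_5 = 2.1875, f(x_5) = 0.313725, coefficient = 2
x_6 = 2.3750, f(x_6) = 0.296296, coefficient = 2
x_7 = 2.5625, f(x_7) = 0.280702, coefficient = 2
x_8 = 2.7500, f(x_8) = 0.266667, coefficient = 2
x_9 = 2.9375, f(x_9) = 0.253968, coefficient = 2
x_10 = 3.1250, f(x_10) = 0.242424, coefficient = 2
x_11 = 3.3125, f(x_11) = 0.231884, coefficient = 2
x_12 = 3.5000, f(x_12) = 0.222222, coefficient = 1

I ≈ (0.187500/2) × 7.398196 = 0.693581
Exact value: 0.693147
Error: 0.000434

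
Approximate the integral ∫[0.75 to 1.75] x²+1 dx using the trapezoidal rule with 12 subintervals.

f(x) = x²+1
a = 0.75, b = 1.75, n = 12
h = (b - a)/n = 0.083333

Trapezoidal rule: (h/2)[f(x₀) + 2f(x₁) + 2f(x₂) + ... + f(xₙ)]

x_0 = 0.7500, f(x_0) = 1.562500, coefficient = 1
x_1 = 0.8333, f(x_1) = 1.694444, coefficient = 2
x_2 = 0.9167, f(x_2) = 1.840278, coefficient = 2
x_3 = 1.0000, f(x_3) = 2.000000, coefficient = 2
x_4 = 1.0833, f(x_4) = 2.173611, coefficient = 2
x_5 = 1.1667, f(x_5) = 2.361111, coefficient = 2
x_6 = 1.2500, f(x_6) = 2.562500, coefficient = 2
x_7 = 1.3333, f(x_7) = 2.777778, coefficient = 2
x_8 = 1.4167, f(x_8) = 3.006944, coefficient = 2
x_9 = 1.5000, f(x_9) = 3.250000, coefficient = 2
x_10 = 1.5833, f(x_10) = 3.506944, coefficient = 2
x_11 = 1.6667, f(x_11) = 3.777778, coefficient = 2
x_12 = 1.7500, f(x_12) = 4.062500, coefficient = 1

I ≈ (0.083333/2) × 63.527778 = 2.646991
Exact value: 2.645833
Error: 0.001157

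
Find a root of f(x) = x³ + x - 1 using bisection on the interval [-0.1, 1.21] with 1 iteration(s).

f(x) = x³ + x - 1
Initial interval: [-0.1, 1.21]

Iteration 1:
  c_1 = (-0.100000 + 1.210000)/2 = 0.555000
  f(c_1) = f(0.555000) = -0.274046
  f(a) × f(c) ≥ 0, new interval: [0.555000, 1.210000]

After 1 iteration(s), the approximation is c_1 = 0.555000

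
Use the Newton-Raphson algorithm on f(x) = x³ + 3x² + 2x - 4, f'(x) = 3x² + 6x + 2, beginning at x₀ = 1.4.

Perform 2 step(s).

f(x) = x³ + 3x² + 2x - 4
f'(x) = 3x² + 6x + 2
x₀ = 1.4

Newton-Raphson formula: x_{n+1} = x_n - f(x_n)/f'(x_n)

Iteration 1:
  f(1.400000) = 7.424000
  f'(1.400000) = 16.280000
  x_1 = 1.400000 - 7.424000/16.280000 = 0.943980
Iteration 2:
  f(0.943980) = 1.402437
  f'(0.943980) = 10.337179
  x_2 = 0.943980 - 1.402437/10.337179 = 0.808311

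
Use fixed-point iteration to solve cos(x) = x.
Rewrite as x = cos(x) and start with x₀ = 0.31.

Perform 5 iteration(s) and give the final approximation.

Equation: cos(x) = x
Fixed-point form: x = cos(x)
x₀ = 0.31

x_1 = g(0.310000) = 0.952334
x_2 = g(0.952334) = 0.579783
x_3 = g(0.579783) = 0.836581
x_4 = g(0.836581) = 0.670005
x_5 = g(0.670005) = 0.783819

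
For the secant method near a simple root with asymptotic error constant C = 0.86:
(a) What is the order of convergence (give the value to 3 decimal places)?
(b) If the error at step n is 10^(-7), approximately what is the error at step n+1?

(a) Secant method has superlinear convergence with order φ = (1+√5)/2 ≈ 1.618.
    This means |e_{n+1}| ≈ C|e_n|^1.618.

(b) With |e_n| = 10^(-7) and C = 0.86:
    |e_{n+1}| ≈ 0.86 × (10^(-7))^1.618 = 0.86 × 10^(-11.33)

(a) ≈ 1.618 (golden ratio); (b) |e_{n+1}| ≈ 4.058e-12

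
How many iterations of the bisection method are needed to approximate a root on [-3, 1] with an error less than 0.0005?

We need (b-a)/2^n ≤ 0.0005
(1 - (-3))/2^n ≤ 0.0005
4/2^n ≤ 0.0005
2^n ≥ 8000
n ≥ log₂(8000) = 12.97
n ≥ 13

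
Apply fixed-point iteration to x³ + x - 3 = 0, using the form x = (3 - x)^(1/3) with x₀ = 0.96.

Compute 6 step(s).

Equation: x³ + x - 3 = 0
Fixed-point form: x = (3 - x)^(1/3)
x₀ = 0.96

x_1 = g(0.960000) = 1.268265
x_2 = g(1.268265) = 1.200864
x_3 = g(1.200864) = 1.216246
x_4 = g(1.216246) = 1.212770
x_5 = g(1.212770) = 1.213557
x_6 = g(1.213557) = 1.213379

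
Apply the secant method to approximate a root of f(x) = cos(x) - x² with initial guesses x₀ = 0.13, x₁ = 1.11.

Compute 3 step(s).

f(x) = cos(x) - x²
x₀ = 0.13, x₁ = 1.11

Secant formula: x_{n+1} = x_n - f(x_n)(x_n - x_{n-1})/(f(x_n) - f(x_{n-1}))

Iteration 1:
  f(0.130000) = 0.974662
  f(1.110000) = -0.787438
  x_2 = 1.110000 - (-0.787438)×(1.110000 - 0.130000)/(-0.787438 - 0.974662)
       = 0.672063
Iteration 2:
  f(1.110000) = -0.787438
  f(0.672063) = 0.330871
  x_3 = 0.672063 - 0.330871×(0.672063 - 1.110000)/(0.330871 - (-0.787438))
       = 0.801634
Iteration 3:
  f(0.672063) = 0.330871
  f(0.801634) = 0.052917
  x_4 = 0.801634 - 0.052917×(0.801634 - 0.672063)/(0.052917 - 0.330871)
       = 0.826302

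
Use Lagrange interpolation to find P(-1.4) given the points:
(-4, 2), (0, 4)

Lagrange interpolation formula:
P(x) = Σ yᵢ × Lᵢ(x)
where Lᵢ(x) = Π_{j≠i} (x - xⱼ)/(xᵢ - xⱼ)

L_0(-1.4) = (-1.4 - 0)/(-4 - 0) = 0.350000
L_1(-1.4) = (-1.4 - (-4))/(0 - (-4)) = 0.650000

P(-1.4) = 2×L_0(-1.4) + 4×L_1(-1.4)
P(-1.4) = 3.300000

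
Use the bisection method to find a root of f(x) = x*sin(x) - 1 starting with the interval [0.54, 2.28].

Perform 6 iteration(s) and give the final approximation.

f(x) = x*sin(x) - 1
Initial interval: [0.54, 2.28]

Iteration 1:
  c_1 = (0.540000 + 2.280000)/2 = 1.410000
  f(c_1) = f(1.410000) = 0.391811
  f(a) × f(c) < 0, new interval: [0.540000, 1.410000]
Iteration 2:
  c_2 = (0.540000 + 1.410000)/2 = 0.975000
  f(c_2) = f(0.975000) = -0.192991
  f(a) × f(c) ≥ 0, new interval: [0.975000, 1.410000]
Iteration 3:
  c_3 = (0.975000 + 1.410000)/2 = 1.192500
  f(c_3) = f(1.192500) = 0.108185
  f(a) × f(c) < 0, new interval: [0.975000, 1.192500]
Iteration 4:
  c_4 = (0.975000 + 1.192500)/2 = 1.083750
  f(c_4) = f(1.083750) = -0.042269
  f(a) × f(c) ≥ 0, new interval: [1.083750, 1.192500]
Iteration 5:
  c_5 = (1.083750 + 1.192500)/2 = 1.138125
  f(c_5) = f(1.138125) = 0.033246
  f(a) × f(c) < 0, new interval: [1.083750, 1.138125]
Iteration 6:
  c_6 = (1.083750 + 1.138125)/2 = 1.110937
  f(c_6) = f(1.110937) = -0.004472
  f(a) × f(c) ≥ 0, new interval: [1.110937, 1.138125]

After 6 iteration(s), the approximation is c_6 = 1.110937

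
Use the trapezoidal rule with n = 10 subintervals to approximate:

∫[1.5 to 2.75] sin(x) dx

f(x) = sin(x)
a = 1.5, b = 2.75, n = 10
h = (b - a)/n = 0.125000

Trapezoidal rule: (h/2)[f(x₀) + 2f(x₁) + 2f(x₂) + ... + f(xₙ)]

x_0 = 1.5000, f(x_0) = 0.997495, coefficient = 1
x_1 = 1.6250, f(x_1) = 0.998531, coefficient = 2
x_2 = 1.7500, f(x_2) = 0.983986, coefficient = 2
x_3 = 1.8750, f(x_3) = 0.954086, coefficient = 2
x_4 = 2.0000, f(x_4) = 0.909297, coefficient = 2
x_5 = 2.1250, f(x_5) = 0.850320, coefficient = 2
x_6 = 2.2500, f(x_6) = 0.778073, coefficient = 2
x_7 = 2.3750, f(x_7) = 0.693685, coefficient = 2
x_8 = 2.5000, f(x_8) = 0.598472, coefficient = 2
x_9 = 2.6250, f(x_9) = 0.493920, coefficient = 2
x_10 = 2.7500, f(x_10) = 0.381661, coefficient = 1

I ≈ (0.125000/2) × 15.899898 = 0.993744
Exact value: 0.995040
Error: 0.001296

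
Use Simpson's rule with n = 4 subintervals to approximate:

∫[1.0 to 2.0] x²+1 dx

f(x) = x²+1
a = 1.0, b = 2.0, n = 4
h = (b - a)/n = 0.250000

Simpson's rule: (h/3)[f(x₀) + 4f(x₁) + 2f(x₂) + ... + f(xₙ)]

x_0 = 1.0000, f(x_0) = 2.000000, coefficient = 1
x_1 = 1.2500, f(x_1) = 2.562500, coefficient = 4
x_2 = 1.5000, f(x_2) = 3.250000, coefficient = 2
x_3 = 1.7500, f(x_3) = 4.062500, coefficient = 4
x_4 = 2.0000, f(x_4) = 5.000000, coefficient = 1

I ≈ (0.250000/3) × 40.000000 = 3.333333
Exact value: 3.333333
Error: 0.000000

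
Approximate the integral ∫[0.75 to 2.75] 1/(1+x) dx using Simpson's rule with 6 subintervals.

f(x) = 1/(1+x)
a = 0.75, b = 2.75, n = 6
h = (b - a)/n = 0.333333

Simpson's rule: (h/3)[f(x₀) + 4f(x₁) + 2f(x₂) + ... + f(xₙ)]

x_0 = 0.7500, f(x_0) = 0.571429, coefficient = 1
x_1 = 1.0833, f(x_1) = 0.480000, coefficient = 4
x_2 = 1.4167, f(x_2) = 0.413793, coefficient = 2
x_3 = 1.7500, f(x_3) = 0.363636, coefficient = 4
x_4 = 2.0833, f(x_4) = 0.324324, coefficient = 2
x_5 = 2.4167, f(x_5) = 0.292683, coefficient = 4
x_6 = 2.7500, f(x_6) = 0.266667, coefficient = 1

I ≈ (0.333333/3) × 6.859607 = 0.762179
Exact value: 0.762140
Error: 0.000039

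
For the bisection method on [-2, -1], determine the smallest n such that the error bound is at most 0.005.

We need (b-a)/2^n ≤ 0.005
(-1 - (-2))/2^n ≤ 0.005
1/2^n ≤ 0.005
2^n ≥ 200
n ≥ log₂(200) = 7.64
n ≥ 8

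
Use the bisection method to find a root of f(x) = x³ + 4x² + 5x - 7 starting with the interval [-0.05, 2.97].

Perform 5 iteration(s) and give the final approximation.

f(x) = x³ + 4x² + 5x - 7
Initial interval: [-0.05, 2.97]

Iteration 1:
  c_1 = (-0.050000 + 2.970000)/2 = 1.460000
  f(c_1) = f(1.460000) = 11.938536
  f(a) × f(c) < 0, new interval: [-0.050000, 1.460000]
Iteration 2:
  c_2 = (-0.050000 + 1.460000)/2 = 0.705000
  f(c_2) = f(0.705000) = -1.136497
  f(a) × f(c) ≥ 0, new interval: [0.705000, 1.460000]
Iteration 3:
  c_3 = (0.705000 + 1.460000)/2 = 1.082500
  f(c_3) = f(1.082500) = 4.368205
  f(a) × f(c) < 0, new interval: [0.705000, 1.082500]
Iteration 4:
  c_4 = (0.705000 + 1.082500)/2 = 0.893750
  f(c_4) = f(0.893750) = 1.377824
  f(a) × f(c) < 0, new interval: [0.705000, 0.893750]
Iteration 5:
  c_5 = (0.705000 + 0.893750)/2 = 0.799375
  f(c_5) = f(0.799375) = 0.063677
  f(a) × f(c) < 0, new interval: [0.705000, 0.799375]

After 5 iteration(s), the approximation is c_5 = 0.799375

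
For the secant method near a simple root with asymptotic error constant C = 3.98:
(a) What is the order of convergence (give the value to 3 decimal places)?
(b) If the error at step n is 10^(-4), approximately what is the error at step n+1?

(a) Secant method has superlinear convergence with order φ = (1+√5)/2 ≈ 1.618.
    This means |e_{n+1}| ≈ C|e_n|^1.618.

(b) With |e_n| = 10^(-4) and C = 3.98:
    |e_{n+1}| ≈ 3.98 × (10^(-4))^1.618 = 3.98 × 10^(-6.47)

(a) ≈ 1.618 (golden ratio); (b) |e_{n+1}| ≈ 1.342e-06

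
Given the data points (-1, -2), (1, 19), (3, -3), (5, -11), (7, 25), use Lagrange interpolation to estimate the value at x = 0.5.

Lagrange interpolation formula:
P(x) = Σ yᵢ × Lᵢ(x)
where Lᵢ(x) = Π_{j≠i} (x - xⱼ)/(xᵢ - xⱼ)

L_0(0.5) = (0.5 - 1)/(-1 - 1) × (0.5 - 3)/(-1 - 3) × (0.5 - 5)/(-1 - 5) × (0.5 - 7)/(-1 - 7) = 0.095215
L_1(0.5) = (0.5 - (-1))/(1 - (-1)) × (0.5 - 3)/(1 - 3) × (0.5 - 5)/(1 - 5) × (0.5 - 7)/(1 - 7) = 1.142578
L_2(0.5) = (0.5 - (-1))/(3 - (-1)) × (0.5 - 1)/(3 - 1) × (0.5 - 5)/(3 - 5) × (0.5 - 7)/(3 - 7) = -0.342773
L_3(0.5) = (0.5 - (-1))/(5 - (-1)) × (0.5 - 1)/(5 - 1) × (0.5 - 3)/(5 - 3) × (0.5 - 7)/(5 - 7) = 0.126953
L_4(0.5) = (0.5 - (-1))/(7 - (-1)) × (0.5 - 1)/(7 - 1) × (0.5 - 3)/(7 - 3) × (0.5 - 5)/(7 - 5) = -0.021973

P(0.5) = (-2)×L_0(0.5) + 19×L_1(0.5) + (-3)×L_2(0.5) + (-11)×L_3(0.5) + 25×L_4(0.5)
P(0.5) = 20.601074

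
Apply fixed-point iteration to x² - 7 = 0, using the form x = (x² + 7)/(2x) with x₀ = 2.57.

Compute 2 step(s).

Equation: x² - 7 = 0
Fixed-point form: x = (x² + 7)/(2x)
x₀ = 2.57

x_1 = g(2.570000) = 2.646868
x_2 = g(2.646868) = 2.645752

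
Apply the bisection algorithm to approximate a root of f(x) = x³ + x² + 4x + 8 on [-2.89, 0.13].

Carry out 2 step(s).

f(x) = x³ + x² + 4x + 8
Initial interval: [-2.89, 0.13]

Iteration 1:
  c_1 = (-2.890000 + 0.130000)/2 = -1.380000
  f(c_1) = f(-1.380000) = 1.756328
  f(a) × f(c) < 0, new interval: [-2.890000, -1.380000]
Iteration 2:
  c_2 = (-2.890000 + (-1.380000))/2 = -2.135000
  f(c_2) = f(-2.135000) = -5.713585
  f(a) × f(c) ≥ 0, new interval: [-2.135000, -1.380000]

After 2 iteration(s), the approximation is c_2 = -2.135000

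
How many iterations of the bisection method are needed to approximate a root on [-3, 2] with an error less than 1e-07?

We need (b-a)/2^n ≤ 1e-07
(2 - (-3))/2^n ≤ 1e-07
5/2^n ≤ 1e-07
2^n ≥ 50000000
n ≥ log₂(50000000) = 25.58
n ≥ 26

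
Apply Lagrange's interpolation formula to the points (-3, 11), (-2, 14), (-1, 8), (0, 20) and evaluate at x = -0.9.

Lagrange interpolation formula:
P(x) = Σ yᵢ × Lᵢ(x)
where Lᵢ(x) = Π_{j≠i} (x - xⱼ)/(xᵢ - xⱼ)

L_0(-0.9) = (-0.9 - (-2))/(-3 - (-2)) × (-0.9 - (-1))/(-3 - (-1)) × (-0.9 - 0)/(-3 - 0) = 0.016500
L_1(-0.9) = (-0.9 - (-3))/(-2 - (-3)) × (-0.9 - (-1))/(-2 - (-1)) × (-0.9 - 0)/(-2 - 0) = -0.094500
L_2(-0.9) = (-0.9 - (-3))/(-1 - (-3)) × (-0.9 - (-2))/(-1 - (-2)) × (-0.9 - 0)/(-1 - 0) = 1.039500
L_3(-0.9) = (-0.9 - (-3))/(0 - (-3)) × (-0.9 - (-2))/(0 - (-2)) × (-0.9 - (-1))/(0 - (-1)) = 0.038500

P(-0.9) = 11×L_0(-0.9) + 14×L_1(-0.9) + 8×L_2(-0.9) + 20×L_3(-0.9)
P(-0.9) = 7.944500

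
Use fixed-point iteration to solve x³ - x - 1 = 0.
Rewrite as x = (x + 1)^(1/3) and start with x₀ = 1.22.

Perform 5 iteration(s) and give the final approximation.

Equation: x³ - x - 1 = 0
Fixed-point form: x = (x + 1)^(1/3)
x₀ = 1.22

x_1 = g(1.220000) = 1.304521
x_2 = g(1.304521) = 1.320870
x_3 = g(1.320870) = 1.323987
x_4 = g(1.323987) = 1.324579
x_5 = g(1.324579) = 1.324692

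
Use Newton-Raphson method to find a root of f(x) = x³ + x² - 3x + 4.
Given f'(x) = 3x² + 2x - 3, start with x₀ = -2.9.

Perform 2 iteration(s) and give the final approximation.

f(x) = x³ + x² - 3x + 4
f'(x) = 3x² + 2x - 3
x₀ = -2.9

Newton-Raphson formula: x_{n+1} = x_n - f(x_n)/f'(x_n)

Iteration 1:
  f(-2.900000) = -3.279000
  f'(-2.900000) = 16.430000
  x_1 = -2.900000 - (-3.279000)/16.430000 = -2.700426
Iteration 2:
  f(-2.700426) = -0.298740
  f'(-2.700426) = 13.476050
  x_2 = -2.700426 - (-0.298740)/13.476050 = -2.678258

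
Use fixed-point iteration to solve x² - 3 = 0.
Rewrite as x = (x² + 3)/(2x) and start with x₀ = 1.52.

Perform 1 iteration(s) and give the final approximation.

Equation: x² - 3 = 0
Fixed-point form: x = (x² + 3)/(2x)
x₀ = 1.52

x_1 = g(1.520000) = 1.746842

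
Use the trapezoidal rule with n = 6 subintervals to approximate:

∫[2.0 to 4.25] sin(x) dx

f(x) = sin(x)
a = 2.0, b = 4.25, n = 6
h = (b - a)/n = 0.375000

Trapezoidal rule: (h/2)[f(x₀) + 2f(x₁) + 2f(x₂) + ... + f(xₙ)]

x_0 = 2.0000, f(x_0) = 0.909297, coefficient = 1
x_1 = 2.3750, f(x_1) = 0.693685, coefficient = 2
x_2 = 2.7500, f(x_2) = 0.381661, coefficient = 2
x_3 = 3.1250, f(x_3) = 0.016592, coefficient = 2
x_4 = 3.5000, f(x_4) = -0.350783, coefficient = 2
x_5 = 3.8750, f(x_5) = -0.669405, coefficient = 2
x_6 = 4.2500, f(x_6) = -0.894989, coefficient = 1

I ≈ (0.375000/2) × 0.157808 = 0.029589
Exact value: 0.029941
Error: 0.000352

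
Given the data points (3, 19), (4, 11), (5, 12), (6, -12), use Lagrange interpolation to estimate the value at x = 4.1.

Lagrange interpolation formula:
P(x) = Σ yᵢ × Lᵢ(x)
where Lᵢ(x) = Π_{j≠i} (x - xⱼ)/(xᵢ - xⱼ)

L_0(4.1) = (4.1 - 4)/(3 - 4) × (4.1 - 5)/(3 - 5) × (4.1 - 6)/(3 - 6) = -0.028500
L_1(4.1) = (4.1 - 3)/(4 - 3) × (4.1 - 5)/(4 - 5) × (4.1 - 6)/(4 - 6) = 0.940500
L_2(4.1) = (4.1 - 3)/(5 - 3) × (4.1 - 4)/(5 - 4) × (4.1 - 6)/(5 - 6) = 0.104500
L_3(4.1) = (4.1 - 3)/(6 - 3) × (4.1 - 4)/(6 - 4) × (4.1 - 5)/(6 - 5) = -0.016500

P(4.1) = 19×L_0(4.1) + 11×L_1(4.1) + 12×L_2(4.1) + (-12)×L_3(4.1)
P(4.1) = 11.256000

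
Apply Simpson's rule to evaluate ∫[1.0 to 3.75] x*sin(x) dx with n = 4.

f(x) = x*sin(x)
a = 1.0, b = 3.75, n = 4
h = (b - a)/n = 0.687500

Simpson's rule: (h/3)[f(x₀) + 4f(x₁) + 2f(x₂) + ... + f(xₙ)]

x_0 = 1.0000, f(x_0) = 0.841471, coefficient = 1
x_1 = 1.6875, f(x_1) = 1.676021, coefficient = 4
x_2 = 2.3750, f(x_2) = 1.647502, coefficient = 2
x_3 = 3.0625, f(x_3) = 0.241969, coefficient = 4
x_4 = 3.7500, f(x_4) = -2.143355, coefficient = 1

I ≈ (0.687500/3) × 9.665081 = 2.214914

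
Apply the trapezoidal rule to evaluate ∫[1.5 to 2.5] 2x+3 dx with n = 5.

f(x) = 2x+3
a = 1.5, b = 2.5, n = 5
h = (b - a)/n = 0.200000

Trapezoidal rule: (h/2)[f(x₀) + 2f(x₁) + 2f(x₂) + ... + f(xₙ)]

x_0 = 1.5000, f(x_0) = 6.000000, coefficient = 1
x_1 = 1.7000, f(x_1) = 6.400000, coefficient = 2
x_2 = 1.9000, f(x_2) = 6.800000, coefficient = 2
x_3 = 2.1000, f(x_3) = 7.200000, coefficient = 2
x_4 = 2.3000, f(x_4) = 7.600000, coefficient = 2
x_5 = 2.5000, f(x_5) = 8.000000, coefficient = 1

I ≈ (0.200000/2) × 70.000000 = 7.000000
Exact value: 7.000000
Error: 0.000000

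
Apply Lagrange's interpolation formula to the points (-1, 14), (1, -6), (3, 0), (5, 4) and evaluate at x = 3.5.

Lagrange interpolation formula:
P(x) = Σ yᵢ × Lᵢ(x)
where Lᵢ(x) = Π_{j≠i} (x - xⱼ)/(xᵢ - xⱼ)

L_0(3.5) = (3.5 - 1)/(-1 - 1) × (3.5 - 3)/(-1 - 3) × (3.5 - 5)/(-1 - 5) = 0.039062
L_1(3.5) = (3.5 - (-1))/(1 - (-1)) × (3.5 - 3)/(1 - 3) × (3.5 - 5)/(1 - 5) = -0.210938
L_2(3.5) = (3.5 - (-1))/(3 - (-1)) × (3.5 - 1)/(3 - 1) × (3.5 - 5)/(3 - 5) = 1.054688
L_3(3.5) = (3.5 - (-1))/(5 - (-1)) × (3.5 - 1)/(5 - 1) × (3.5 - 3)/(5 - 3) = 0.117188

P(3.5) = 14×L_0(3.5) + (-6)×L_1(3.5) + 0×L_2(3.5) + 4×L_3(3.5)
P(3.5) = 2.281250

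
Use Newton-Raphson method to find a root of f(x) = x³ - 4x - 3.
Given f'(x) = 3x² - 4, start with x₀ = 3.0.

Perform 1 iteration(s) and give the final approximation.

f(x) = x³ - 4x - 3
f'(x) = 3x² - 4
x₀ = 3.0

Newton-Raphson formula: x_{n+1} = x_n - f(x_n)/f'(x_n)

Iteration 1:
  f(3.000000) = 12.000000
  f'(3.000000) = 23.000000
  x_1 = 3.000000 - 12.000000/23.000000 = 2.478261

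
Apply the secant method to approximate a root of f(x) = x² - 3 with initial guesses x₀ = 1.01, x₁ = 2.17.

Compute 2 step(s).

f(x) = x² - 3
x₀ = 1.01, x₁ = 2.17

Secant formula: x_{n+1} = x_n - f(x_n)(x_n - x_{n-1})/(f(x_n) - f(x_{n-1}))

Iteration 1:
  f(1.010000) = -1.979900
  f(2.170000) = 1.708900
  x_2 = 2.170000 - 1.708900×(2.170000 - 1.010000)/(1.708900 - (-1.979900))
       = 1.632610
Iteration 2:
  f(2.170000) = 1.708900
  f(1.632610) = -0.334584
  x_3 = 1.632610 - (-0.334584)×(1.632610 - 2.170000)/(-0.334584 - 1.708900)
       = 1.720598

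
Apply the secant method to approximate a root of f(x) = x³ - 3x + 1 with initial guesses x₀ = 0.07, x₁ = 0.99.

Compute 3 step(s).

f(x) = x³ - 3x + 1
x₀ = 0.07, x₁ = 0.99

Secant formula: x_{n+1} = x_n - f(x_n)(x_n - x_{n-1})/(f(x_n) - f(x_{n-1}))

Iteration 1:
  f(0.070000) = 0.790343
  f(0.990000) = -0.999701
  x_2 = 0.990000 - (-0.999701)×(0.990000 - 0.070000)/(-0.999701 - 0.790343)
       = 0.476200
Iteration 2:
  f(0.990000) = -0.999701
  f(0.476200) = -0.320613
  x_3 = 0.476200 - (-0.320613)×(0.476200 - 0.990000)/(-0.320613 - (-0.999701))
       = 0.233623
Iteration 3:
  f(0.476200) = -0.320613
  f(0.233623) = 0.311883
  x_4 = 0.233623 - 0.311883×(0.233623 - 0.476200)/(0.311883 - (-0.320613))
       = 0.353237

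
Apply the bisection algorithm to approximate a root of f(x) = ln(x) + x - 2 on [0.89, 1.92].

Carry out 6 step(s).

f(x) = ln(x) + x - 2
Initial interval: [0.89, 1.92]

Iteration 1:
  c_1 = (0.890000 + 1.920000)/2 = 1.405000
  f(c_1) = f(1.405000) = -0.254963
  f(a) × f(c) ≥ 0, new interval: [1.405000, 1.920000]
Iteration 2:
  c_2 = (1.405000 + 1.920000)/2 = 1.662500
  f(c_2) = f(1.662500) = 0.170822
  f(a) × f(c) < 0, new interval: [1.405000, 1.662500]
Iteration 3:
  c_3 = (1.405000 + 1.662500)/2 = 1.533750
  f(c_3) = f(1.533750) = -0.038534
  f(a) × f(c) ≥ 0, new interval: [1.533750, 1.662500]
Iteration 4:
  c_4 = (1.533750 + 1.662500)/2 = 1.598125
  f(c_4) = f(1.598125) = 0.066956
  f(a) × f(c) < 0, new interval: [1.533750, 1.598125]
Iteration 5:
  c_5 = (1.533750 + 1.598125)/2 = 1.565937
  f(c_5) = f(1.565937) = 0.014422
  f(a) × f(c) < 0, new interval: [1.533750, 1.565937]
Iteration 6:
  c_6 = (1.533750 + 1.565937)/2 = 1.549844
  f(c_6) = f(1.549844) = -0.012002
  f(a) × f(c) ≥ 0, new interval: [1.549844, 1.565937]

After 6 iteration(s), the approximation is c_6 = 1.549844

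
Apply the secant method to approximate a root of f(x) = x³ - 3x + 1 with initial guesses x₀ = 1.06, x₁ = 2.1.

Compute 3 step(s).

f(x) = x³ - 3x + 1
x₀ = 1.06, x₁ = 2.1

Secant formula: x_{n+1} = x_n - f(x_n)(x_n - x_{n-1})/(f(x_n) - f(x_{n-1}))

Iteration 1:
  f(1.060000) = -0.988984
  f(2.100000) = 3.961000
  x_2 = 2.100000 - 3.961000×(2.100000 - 1.060000)/(3.961000 - (-0.988984))
       = 1.267787
Iteration 2:
  f(2.100000) = 3.961000
  f(1.267787) = -0.765667
  x_3 = 1.267787 - (-0.765667)×(1.267787 - 2.100000)/(-0.765667 - 3.961000)
       = 1.402596
Iteration 3:
  f(1.267787) = -0.765667
  f(1.402596) = -0.448494
  x_4 = 1.402596 - (-0.448494)×(1.402596 - 1.267787)/(-0.448494 - (-0.765667))
       = 1.593221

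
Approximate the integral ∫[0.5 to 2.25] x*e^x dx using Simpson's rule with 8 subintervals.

f(x) = x*e^x
a = 0.5, b = 2.25, n = 8
h = (b - a)/n = 0.218750

Simpson's rule: (h/3)[f(x₀) + 4f(x₁) + 2f(x₂) + ... + f(xₙ)]

x_0 = 0.5000, f(x_0) = 0.824361, coefficient = 1
x_1 = 0.7188, f(x_1) = 1.474779, coefficient = 4
x_2 = 0.9375, f(x_2) = 2.393990, coefficient = 2
x_3 = 1.1562, f(x_3) = 3.674555, coefficient = 4
x_4 = 1.3750, f(x_4) = 5.438230, coefficient = 2
x_5 = 1.5938, f(x_5) = 7.844712, coefficient = 4
x_6 = 1.8125, f(x_6) = 11.102909, coefficient = 2
x_7 = 2.0312, f(x_7) = 15.485458, coefficient = 4
x_8 = 2.2500, f(x_8) = 21.347406, coefficient = 1

I ≈ (0.218750/3) × 173.960042 = 12.684586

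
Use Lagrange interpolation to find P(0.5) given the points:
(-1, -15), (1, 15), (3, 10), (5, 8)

Lagrange interpolation formula:
P(x) = Σ yᵢ × Lᵢ(x)
where Lᵢ(x) = Π_{j≠i} (x - xⱼ)/(xᵢ - xⱼ)

L_0(0.5) = (0.5 - 1)/(-1 - 1) × (0.5 - 3)/(-1 - 3) × (0.5 - 5)/(-1 - 5) = 0.117188
L_1(0.5) = (0.5 - (-1))/(1 - (-1)) × (0.5 - 3)/(1 - 3) × (0.5 - 5)/(1 - 5) = 1.054688
L_2(0.5) = (0.5 - (-1))/(3 - (-1)) × (0.5 - 1)/(3 - 1) × (0.5 - 5)/(3 - 5) = -0.210938
L_3(0.5) = (0.5 - (-1))/(5 - (-1)) × (0.5 - 1)/(5 - 1) × (0.5 - 3)/(5 - 3) = 0.039062

P(0.5) = (-15)×L_0(0.5) + 15×L_1(0.5) + 10×L_2(0.5) + 8×L_3(0.5)
P(0.5) = 12.265625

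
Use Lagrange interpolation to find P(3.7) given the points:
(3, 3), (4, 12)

Lagrange interpolation formula:
P(x) = Σ yᵢ × Lᵢ(x)
where Lᵢ(x) = Π_{j≠i} (x - xⱼ)/(xᵢ - xⱼ)

L_0(3.7) = (3.7 - 4)/(3 - 4) = 0.300000
L_1(3.7) = (3.7 - 3)/(4 - 3) = 0.700000

P(3.7) = 3×L_0(3.7) + 12×L_1(3.7)
P(3.7) = 9.300000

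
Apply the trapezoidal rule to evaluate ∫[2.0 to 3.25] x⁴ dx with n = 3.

f(x) = x⁴
a = 2.0, b = 3.25, n = 3
h = (b - a)/n = 0.416667

Trapezoidal rule: (h/2)[f(x₀) + 2f(x₁) + 2f(x₂) + ... + f(xₙ)]

x_0 = 2.0000, f(x_0) = 16.000000, coefficient = 1
x_1 = 2.4167, f(x_1) = 34.108845, coefficient = 2
x_2 = 2.8333, f(x_2) = 64.445216, coefficient = 2
x_3 = 3.2500, f(x_3) = 111.566406, coefficient = 1

I ≈ (0.416667/2) × 324.674527 = 67.640527
Exact value: 66.118164
Error: 1.522362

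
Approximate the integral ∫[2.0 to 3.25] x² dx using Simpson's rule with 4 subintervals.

f(x) = x²
a = 2.0, b = 3.25, n = 4
h = (b - a)/n = 0.312500

Simpson's rule: (h/3)[f(x₀) + 4f(x₁) + 2f(x₂) + ... + f(xₙ)]

x_0 = 2.0000, f(x_0) = 4.000000, coefficient = 1
x_1 = 2.3125, f(x_1) = 5.347656, coefficient = 4
x_2 = 2.6250, f(x_2) = 6.890625, coefficient = 2
x_3 = 2.9375, f(x_3) = 8.628906, coefficient = 4
x_4 = 3.2500, f(x_4) = 10.562500, coefficient = 1

I ≈ (0.312500/3) × 84.250000 = 8.776042
Exact value: 8.776042
Error: 0.000000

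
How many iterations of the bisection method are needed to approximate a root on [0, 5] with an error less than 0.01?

We need (b-a)/2^n ≤ 0.01
(5 - 0)/2^n ≤ 0.01
5/2^n ≤ 0.01
2^n ≥ 500
n ≥ log₂(500) = 8.97
n ≥ 9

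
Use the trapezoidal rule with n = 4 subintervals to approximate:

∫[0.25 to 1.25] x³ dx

f(x) = x³
a = 0.25, b = 1.25, n = 4
h = (b - a)/n = 0.250000

Trapezoidal rule: (h/2)[f(x₀) + 2f(x₁) + 2f(x₂) + ... + f(xₙ)]

x_0 = 0.2500, f(x_0) = 0.015625, coefficient = 1
x_1 = 0.5000, f(x_1) = 0.125000, coefficient = 2
x_2 = 0.7500, f(x_2) = 0.421875, coefficient = 2
x_3 = 1.0000, f(x_3) = 1.000000, coefficient = 2
x_4 = 1.2500, f(x_4) = 1.953125, coefficient = 1

I ≈ (0.250000/2) × 5.062500 = 0.632812
Exact value: 0.609375
Error: 0.023438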